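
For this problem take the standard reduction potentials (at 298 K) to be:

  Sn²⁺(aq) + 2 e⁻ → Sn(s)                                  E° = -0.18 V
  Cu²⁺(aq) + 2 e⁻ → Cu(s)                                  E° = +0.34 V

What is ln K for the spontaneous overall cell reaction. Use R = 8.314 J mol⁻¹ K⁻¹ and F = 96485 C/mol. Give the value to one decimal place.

Cathode: Cu²⁺/Cu; anode: Sn²⁺/Sn. E°cell = (+0.34) − (-0.18) = +0.52 V, with n = 2.
ΔG° = −nFE° = −RT ln K, so ln K = nFE°/(RT) = (2)(96485)(+0.52) / ((8.314)(298)) = 40.501.

40.5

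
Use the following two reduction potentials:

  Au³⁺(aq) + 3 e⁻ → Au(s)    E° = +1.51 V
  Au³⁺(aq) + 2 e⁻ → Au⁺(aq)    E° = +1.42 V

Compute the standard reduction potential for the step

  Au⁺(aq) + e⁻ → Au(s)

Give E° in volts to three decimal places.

Sequential free energies add, so n₃E°₃ = n₁E°₁ + n₂E°₂.
With n₃ = 3, and the known step contributing 2×(+1.42) V, the unknown satisfies 1·E° = 3×(+1.51) − 2×(+1.42) = +1.690.
E° = +1.690 / 1 = +1.690 V.

+1.690 V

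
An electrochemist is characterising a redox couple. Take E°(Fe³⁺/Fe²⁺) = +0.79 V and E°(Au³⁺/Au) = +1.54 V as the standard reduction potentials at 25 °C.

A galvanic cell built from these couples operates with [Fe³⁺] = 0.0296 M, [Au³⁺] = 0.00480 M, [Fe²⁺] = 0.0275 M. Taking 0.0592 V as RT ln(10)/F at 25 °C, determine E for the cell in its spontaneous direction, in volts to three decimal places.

+0.702 V

Au³⁺/Au is the cathode (higher E°), Fe³⁺/Fe²⁺ the anode: E°cell = +1.54 − (+0.79) = +0.75 V, n = 3.
Overall: Au³⁺(aq) + 3 Fe²⁺(aq) → Au(s) + 3 Fe³⁺(aq)
Q = [Fe³⁺]^3 / ([Au³⁺]·[Fe²⁺]^3); log Q = 2.415.
E = E° − (0.0592/n) log Q = +0.75 − (0.0592/3)(2.415) = +0.702 V.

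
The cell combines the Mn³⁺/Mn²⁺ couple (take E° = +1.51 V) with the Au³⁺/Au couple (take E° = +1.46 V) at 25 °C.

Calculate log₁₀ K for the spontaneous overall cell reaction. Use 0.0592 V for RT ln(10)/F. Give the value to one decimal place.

Cathode: Mn³⁺/Mn²⁺; anode: Au³⁺/Au. E°cell = +0.05 V, n = 3.
log K = nE°cell / 0.0592 = (3)(+0.05) / 0.0592 = 2.5.

2.5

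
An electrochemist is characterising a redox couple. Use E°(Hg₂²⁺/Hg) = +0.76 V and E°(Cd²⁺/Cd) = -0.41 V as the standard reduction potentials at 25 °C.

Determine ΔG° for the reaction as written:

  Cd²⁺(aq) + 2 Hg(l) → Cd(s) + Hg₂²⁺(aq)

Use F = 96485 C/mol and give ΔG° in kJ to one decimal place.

As written, Cd²⁺/Cd is reduced (cathode) and Hg₂²⁺/Hg is oxidised (anode), so E°cell = (-0.41) − (+0.76) = -1.17 V.
Balancing electrons gives n = 2.
ΔG° = −nFE° = −(2)(96485)(-1.17) = 225,775 J = +225.8 kJ.

+225.8 kJ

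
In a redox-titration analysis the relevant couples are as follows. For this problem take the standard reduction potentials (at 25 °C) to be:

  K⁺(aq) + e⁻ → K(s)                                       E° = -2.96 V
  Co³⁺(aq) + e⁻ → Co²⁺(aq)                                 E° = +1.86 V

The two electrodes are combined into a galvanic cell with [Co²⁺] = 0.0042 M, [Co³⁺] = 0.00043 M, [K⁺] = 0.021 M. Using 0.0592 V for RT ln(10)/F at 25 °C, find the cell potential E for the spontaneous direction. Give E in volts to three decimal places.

+4.861 V

Co³⁺/Co²⁺ is the cathode (higher E°), K⁺/K the anode: E°cell = +1.86 − (-2.96) = +4.82 V, n = 1.
Overall: Co³⁺(aq) + K(s) → Co²⁺(aq) + K⁺(aq)
Q = [Co²⁺]·[K⁺] / ([Co³⁺]); log Q = -0.688.
E = E° − (0.0592/n) log Q = +4.82 − (0.0592/1)(-0.688) = +4.861 V.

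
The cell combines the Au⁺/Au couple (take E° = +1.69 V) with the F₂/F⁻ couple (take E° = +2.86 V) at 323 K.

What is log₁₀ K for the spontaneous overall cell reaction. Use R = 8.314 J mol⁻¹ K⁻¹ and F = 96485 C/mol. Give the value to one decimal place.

Cathode: F₂/F⁻; anode: Au⁺/Au. E°cell = (+2.86) − (+1.69) = +1.17 V, with n = 2.
ΔG° = −nFE° = −RT ln K, so ln K = nFE°/(RT) = (2)(96485)(+1.17) / ((8.314)(323)) = 84.074.
log₁₀ K = 84.074 / ln 10 = 36.5.

36.5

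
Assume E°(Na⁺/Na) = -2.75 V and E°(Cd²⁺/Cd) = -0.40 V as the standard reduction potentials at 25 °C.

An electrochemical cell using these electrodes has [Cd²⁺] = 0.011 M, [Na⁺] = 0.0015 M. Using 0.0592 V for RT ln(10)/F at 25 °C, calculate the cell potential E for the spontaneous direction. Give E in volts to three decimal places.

+2.459 V

Cd²⁺/Cd is the cathode (higher E°), Na⁺/Na the anode: E°cell = -0.40 − (-2.75) = +2.35 V, n = 2.
Overall: Cd²⁺(aq) + 2 Na(s) → Cd(s) + 2 Na⁺(aq)
Q = [Na⁺]^2 / ([Cd²⁺]); log Q = -3.689.
E = E° − (0.0592/n) log Q = +2.35 − (0.0592/2)(-3.689) = +2.459 V.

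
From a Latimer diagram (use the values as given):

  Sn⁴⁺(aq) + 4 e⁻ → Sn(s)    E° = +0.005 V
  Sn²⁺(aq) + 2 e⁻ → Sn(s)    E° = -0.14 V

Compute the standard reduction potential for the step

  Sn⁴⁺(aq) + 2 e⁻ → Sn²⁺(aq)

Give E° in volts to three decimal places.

Sequential free energies add, so n₃E°₃ = n₁E°₁ + n₂E°₂.
With n₃ = 4, and the known step contributing 2×(-0.14) V, the unknown satisfies 2·E° = 4×(+0.005) − 2×(-0.14) = +0.300.
E° = +0.300 / 2 = +0.150 V.

+0.150 V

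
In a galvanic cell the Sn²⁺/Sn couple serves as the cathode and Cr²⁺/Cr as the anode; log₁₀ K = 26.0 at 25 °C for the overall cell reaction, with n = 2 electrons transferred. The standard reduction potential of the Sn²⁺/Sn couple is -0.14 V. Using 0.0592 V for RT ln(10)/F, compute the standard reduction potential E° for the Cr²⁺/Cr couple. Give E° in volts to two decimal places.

-0.91 V

E°cell = (0.0592/n)·log K = (0.0592/2)(26.0) = +0.770 V.
Since Sn²⁺/Sn is the cathode and Cr²⁺/Cr the anode, E°cell = E°(Sn²⁺/Sn) − E°(Cr²⁺/Cr).
So E°(Cr²⁺/Cr) = E°(Sn²⁺/Sn) − E°cell = (-0.14) − (+0.770) = -0.91 V.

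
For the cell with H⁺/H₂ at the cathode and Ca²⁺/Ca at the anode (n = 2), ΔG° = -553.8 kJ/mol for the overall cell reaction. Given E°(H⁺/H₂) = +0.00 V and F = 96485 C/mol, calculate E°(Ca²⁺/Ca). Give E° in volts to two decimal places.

-2.87 V

E°cell = −ΔG°/(nF) = −(-553.8×10³)/((2)(96485)) = +2.870 V.
Since H⁺/H₂ is the cathode and Ca²⁺/Ca the anode, E°cell = E°(H⁺/H₂) − E°(Ca²⁺/Ca).
So E°(Ca²⁺/Ca) = E°(H⁺/H₂) − E°cell = (+0.00) − (+2.870) = -2.87 V.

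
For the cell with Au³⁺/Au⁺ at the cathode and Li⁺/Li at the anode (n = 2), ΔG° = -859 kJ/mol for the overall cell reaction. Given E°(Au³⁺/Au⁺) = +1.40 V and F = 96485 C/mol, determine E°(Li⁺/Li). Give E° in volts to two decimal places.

E°cell = −ΔG°/(nF) = −(-859×10³)/((2)(96485)) = +4.451 V.
Since Au³⁺/Au⁺ is the cathode and Li⁺/Li the anode, E°cell = E°(Au³⁺/Au⁺) − E°(Li⁺/Li).
So E°(Li⁺/Li) = E°(Au³⁺/Au⁺) − E°cell = (+1.40) − (+4.451) = -3.05 V.

-3.05 V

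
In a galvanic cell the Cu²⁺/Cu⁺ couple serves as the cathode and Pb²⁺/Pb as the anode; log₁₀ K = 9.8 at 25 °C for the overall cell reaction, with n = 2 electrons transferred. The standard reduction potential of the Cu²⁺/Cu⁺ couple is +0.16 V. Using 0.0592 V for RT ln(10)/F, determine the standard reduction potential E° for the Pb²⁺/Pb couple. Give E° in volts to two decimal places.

E°cell = (0.0592/n)·log K = (0.0592/2)(9.8) = +0.290 V.
Since Cu²⁺/Cu⁺ is the cathode and Pb²⁺/Pb the anode, E°cell = E°(Cu²⁺/Cu⁺) − E°(Pb²⁺/Pb).
So E°(Pb²⁺/Pb) = E°(Cu²⁺/Cu⁺) − E°cell = (+0.16) − (+0.290) = -0.13 V.

-0.13 V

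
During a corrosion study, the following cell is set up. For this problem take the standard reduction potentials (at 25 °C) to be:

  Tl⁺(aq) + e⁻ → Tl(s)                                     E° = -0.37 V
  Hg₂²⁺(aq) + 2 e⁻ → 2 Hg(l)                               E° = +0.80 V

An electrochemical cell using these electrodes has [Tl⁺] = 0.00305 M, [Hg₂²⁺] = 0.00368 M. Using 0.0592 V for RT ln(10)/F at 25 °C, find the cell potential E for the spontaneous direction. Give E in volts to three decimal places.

Hg₂²⁺/Hg is the cathode (higher E°), Tl⁺/Tl the anode: E°cell = +0.80 − (-0.37) = +1.17 V, n = 2.
Overall: Hg₂²⁺(aq) + 2 Tl(s) → 2 Hg(l) + 2 Tl⁺(aq)
Q = [Tl⁺]^2 / ([Hg₂²⁺]); log Q = -2.597.
E = E° − (0.0592/n) log Q = +1.17 − (0.0592/2)(-2.597) = +1.247 V.

+1.247 V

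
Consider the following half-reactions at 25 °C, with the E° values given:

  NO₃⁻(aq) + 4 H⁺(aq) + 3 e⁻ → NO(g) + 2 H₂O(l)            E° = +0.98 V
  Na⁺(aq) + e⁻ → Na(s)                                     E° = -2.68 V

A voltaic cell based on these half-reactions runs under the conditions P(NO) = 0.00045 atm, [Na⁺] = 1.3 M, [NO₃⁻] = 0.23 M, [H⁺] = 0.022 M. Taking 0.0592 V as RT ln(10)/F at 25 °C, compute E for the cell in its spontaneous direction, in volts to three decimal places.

+3.576 V

NO₃⁻/NO is the cathode (higher E°), Na⁺/Na the anode: E°cell = +0.98 − (-2.68) = +3.66 V, n = 3.
Overall: NO₃⁻(aq) + 4 H⁺(aq) + 3 Na(s) → NO(g) + 2 H₂O(l) + 3 Na⁺(aq)
Q = P(NO)·[Na⁺]^3 / ([NO₃⁻]·[H⁺]^4); log Q = 4.264.
E = E° − (0.0592/n) log Q = +3.66 − (0.0592/3)(4.264) = +3.576 V.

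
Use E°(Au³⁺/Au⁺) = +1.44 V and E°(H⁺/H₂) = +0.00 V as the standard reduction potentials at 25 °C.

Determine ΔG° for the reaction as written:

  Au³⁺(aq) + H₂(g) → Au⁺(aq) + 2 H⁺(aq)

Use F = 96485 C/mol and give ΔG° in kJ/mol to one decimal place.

-277.9 kJ/mol

As written, Au³⁺/Au⁺ is reduced (cathode) and H⁺/H₂ is oxidised (anode), so E°cell = (+1.44) − (+0.00) = +1.44 V.
Balancing electrons gives n = 2.
ΔG° = −nFE° = −(2)(96485)(+1.44) = -277,877 J = -277.9 kJ/mol.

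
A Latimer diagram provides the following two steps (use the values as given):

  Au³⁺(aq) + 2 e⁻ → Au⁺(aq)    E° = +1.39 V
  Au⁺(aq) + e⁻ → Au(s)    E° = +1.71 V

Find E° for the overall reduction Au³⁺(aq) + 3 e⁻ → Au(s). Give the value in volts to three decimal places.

Adding the free-energy changes (−nFE°) of the two steps gives −n₃FE°₃ = −n₁FE°₁ − n₂FE°₂.
E°₃ = (2×+1.39 + 1×+1.71) / 3 = (+4.490) / 3 = +1.497 V.

+1.497 V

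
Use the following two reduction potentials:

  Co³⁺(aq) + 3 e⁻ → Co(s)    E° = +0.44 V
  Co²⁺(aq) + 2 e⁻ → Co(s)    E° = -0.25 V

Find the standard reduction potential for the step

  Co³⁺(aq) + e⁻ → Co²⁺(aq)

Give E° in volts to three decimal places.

Sequential free energies add, so n₃E°₃ = n₁E°₁ + n₂E°₂.
With n₃ = 3, and the known step contributing 2×(-0.25) V, the unknown satisfies 1·E° = 3×(+0.44) − 2×(-0.25) = +1.820.
E° = +1.820 / 1 = +1.820 V.

+1.820 V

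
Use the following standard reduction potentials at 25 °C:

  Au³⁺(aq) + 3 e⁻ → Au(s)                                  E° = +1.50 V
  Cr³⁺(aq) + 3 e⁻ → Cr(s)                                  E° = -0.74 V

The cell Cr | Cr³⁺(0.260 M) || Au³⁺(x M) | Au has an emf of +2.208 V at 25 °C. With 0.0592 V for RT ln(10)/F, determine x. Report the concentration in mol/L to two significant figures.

Au³⁺/Au is the cathode, Cr³⁺/Cr the anode: E°cell = +2.24 V, n = 3.
Overall reaction: Au³⁺(aq) + Cr(s) → Au(s) + Cr³⁺(aq); Q = [Cr³⁺]^1/[Au³⁺]^1.
From E = E° − (0.0592/n) log Q: log Q = (E° − E)·n/0.0592 = (+2.24 − (+2.208))·3/0.0592 = 1.6216.
So 1·log[Au³⁺] = 1·log(0.26) − log Q = -0.5850 − (1.6216) = -2.2066; [Au³⁺] = 10^(-2.2066) ≈ 0.0062 M.

0.0062 M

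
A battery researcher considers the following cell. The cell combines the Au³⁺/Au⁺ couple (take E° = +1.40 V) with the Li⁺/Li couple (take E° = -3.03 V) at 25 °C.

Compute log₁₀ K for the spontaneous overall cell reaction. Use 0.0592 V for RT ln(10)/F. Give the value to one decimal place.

Cathode: Au³⁺/Au⁺; anode: Li⁺/Li. E°cell = +4.43 V, n = 2.
log K = nE°cell / 0.0592 = (2)(+4.43) / 0.0592 = 149.7.

149.7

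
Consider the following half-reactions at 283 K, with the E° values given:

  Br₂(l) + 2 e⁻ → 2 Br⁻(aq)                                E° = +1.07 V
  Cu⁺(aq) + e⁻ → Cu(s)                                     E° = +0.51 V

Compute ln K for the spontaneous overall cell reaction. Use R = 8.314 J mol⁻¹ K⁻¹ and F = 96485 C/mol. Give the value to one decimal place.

Cathode: Br₂/Br⁻; anode: Cu⁺/Cu. E°cell = (+1.07) − (+0.51) = +0.56 V, with n = 2.
ΔG° = −nFE° = −RT ln K, so ln K = nFE°/(RT) = (2)(96485)(+0.56) / ((8.314)(283)) = 45.928.

45.9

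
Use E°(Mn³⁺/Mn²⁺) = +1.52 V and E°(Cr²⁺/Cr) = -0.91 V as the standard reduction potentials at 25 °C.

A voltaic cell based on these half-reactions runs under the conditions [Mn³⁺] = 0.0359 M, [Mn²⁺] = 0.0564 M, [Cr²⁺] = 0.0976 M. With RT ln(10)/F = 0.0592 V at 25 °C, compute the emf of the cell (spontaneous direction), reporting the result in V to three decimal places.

Mn³⁺/Mn²⁺ is the cathode (higher E°), Cr²⁺/Cr the anode: E°cell = +1.52 − (-0.91) = +2.43 V, n = 2.
Overall: 2 Mn³⁺(aq) + Cr(s) → 2 Mn²⁺(aq) + Cr²⁺(aq)
Q = [Mn²⁺]^2·[Cr²⁺] / ([Mn³⁺]^2); log Q = -0.618.
E = E° − (0.0592/n) log Q = +2.43 − (0.0592/2)(-0.618) = +2.448 V.

+2.448 V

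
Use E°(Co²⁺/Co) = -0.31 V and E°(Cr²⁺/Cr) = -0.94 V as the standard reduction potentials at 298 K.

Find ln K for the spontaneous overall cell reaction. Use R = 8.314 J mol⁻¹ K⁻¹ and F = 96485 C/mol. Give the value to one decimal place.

49.1

Cathode: Co²⁺/Co; anode: Cr²⁺/Cr. E°cell = (-0.31) − (-0.94) = +0.63 V, with n = 2.
ΔG° = −nFE° = −RT ln K, so ln K = nFE°/(RT) = (2)(96485)(+0.63) / ((8.314)(298)) = 49.069.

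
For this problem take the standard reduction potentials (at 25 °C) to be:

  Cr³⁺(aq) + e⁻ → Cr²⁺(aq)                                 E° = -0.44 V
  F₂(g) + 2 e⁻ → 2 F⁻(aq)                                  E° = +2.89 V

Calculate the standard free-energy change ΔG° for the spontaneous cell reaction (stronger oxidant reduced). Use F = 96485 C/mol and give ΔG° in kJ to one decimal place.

F₂/F⁻ (E° = +2.89 V) is the cathode; Cr³⁺/Cr²⁺ (E° = -0.44 V) is the anode, so E°cell = +3.33 V.
Balancing electrons gives n = 2 (lcm of 2 and 1).
ΔG° = −nFE° = −(2)(96485)(+3.33) = -642,590 J = -642.6 kJ.

-642.6 kJ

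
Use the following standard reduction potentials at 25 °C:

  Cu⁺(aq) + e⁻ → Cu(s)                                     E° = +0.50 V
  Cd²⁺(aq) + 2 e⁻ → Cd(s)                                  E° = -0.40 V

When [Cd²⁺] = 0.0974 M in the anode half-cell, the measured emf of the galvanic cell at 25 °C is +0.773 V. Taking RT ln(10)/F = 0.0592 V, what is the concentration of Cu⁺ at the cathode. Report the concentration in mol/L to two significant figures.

Cu⁺/Cu is the cathode, Cd²⁺/Cd the anode: E°cell = +0.90 V, n = 2.
Overall reaction: 2 Cu⁺(aq) + Cd(s) → 2 Cu(s) + Cd²⁺(aq); Q = [Cd²⁺]^1/[Cu⁺]^2.
From E = E° − (0.0592/n) log Q: log Q = (E° − E)·n/0.0592 = (+0.90 − (+0.773))·2/0.0592 = 4.2905.
So 2·log[Cu⁺] = 1·log(0.0974) − log Q = -1.0114 − (4.2905) = -5.3019; log[Cu⁺] = -5.3019 / 2 = -2.6509; [Cu⁺] = 10^(-2.6509) ≈ 0.0022 M.

0.0022 M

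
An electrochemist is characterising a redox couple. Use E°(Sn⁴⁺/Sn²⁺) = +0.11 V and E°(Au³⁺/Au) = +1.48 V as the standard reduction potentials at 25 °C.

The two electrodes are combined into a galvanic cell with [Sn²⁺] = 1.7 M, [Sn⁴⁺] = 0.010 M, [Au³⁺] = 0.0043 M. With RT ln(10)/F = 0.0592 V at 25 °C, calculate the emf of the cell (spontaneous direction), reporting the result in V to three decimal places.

+1.389 V

Au³⁺/Au is the cathode (higher E°), Sn⁴⁺/Sn²⁺ the anode: E°cell = +1.48 − (+0.11) = +1.37 V, n = 6.
Overall: 2 Au³⁺(aq) + 3 Sn²⁺(aq) → 2 Au(s) + 3 Sn⁴⁺(aq)
Q = [Sn⁴⁺]^3 / ([Au³⁺]^2·[Sn²⁺]^3); log Q = -1.958.
E = E° − (0.0592/n) log Q = +1.37 − (0.0592/6)(-1.958) = +1.389 V.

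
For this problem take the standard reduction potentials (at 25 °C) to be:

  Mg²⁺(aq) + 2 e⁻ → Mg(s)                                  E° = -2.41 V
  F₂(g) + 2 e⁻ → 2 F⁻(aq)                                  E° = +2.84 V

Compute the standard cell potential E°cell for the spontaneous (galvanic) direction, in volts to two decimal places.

The F₂/F⁻ couple has the higher reduction potential, so it is the cathode; Mg²⁺/Mg is oxidised at the anode.
E°cell = E°(cathode) − E°(anode) = (+2.84) − (-2.41) = +5.25 V.

+5.25 V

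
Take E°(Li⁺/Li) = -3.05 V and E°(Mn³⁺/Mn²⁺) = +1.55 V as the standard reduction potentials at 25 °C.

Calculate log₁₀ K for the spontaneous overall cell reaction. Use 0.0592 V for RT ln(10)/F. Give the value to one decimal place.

77.7

Cathode: Mn³⁺/Mn²⁺; anode: Li⁺/Li. E°cell = +4.60 V, n = 1.
log K = nE°cell / 0.0592 = (1)(+4.60) / 0.0592 = 77.7.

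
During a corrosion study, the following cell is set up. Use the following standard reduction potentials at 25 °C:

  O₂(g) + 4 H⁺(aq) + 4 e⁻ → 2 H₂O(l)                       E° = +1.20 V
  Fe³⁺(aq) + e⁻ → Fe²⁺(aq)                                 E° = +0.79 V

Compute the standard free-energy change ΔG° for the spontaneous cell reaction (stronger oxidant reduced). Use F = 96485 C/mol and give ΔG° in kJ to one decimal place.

O₂/H₂O (E° = +1.20 V) is the cathode; Fe³⁺/Fe²⁺ (E° = +0.79 V) is the anode, so E°cell = +0.41 V.
Balancing electrons gives n = 4 (lcm of 4 and 1).
ΔG° = −nFE° = −(4)(96485)(+0.41) = -158,235 J = -158.2 kJ.

-158.2 kJ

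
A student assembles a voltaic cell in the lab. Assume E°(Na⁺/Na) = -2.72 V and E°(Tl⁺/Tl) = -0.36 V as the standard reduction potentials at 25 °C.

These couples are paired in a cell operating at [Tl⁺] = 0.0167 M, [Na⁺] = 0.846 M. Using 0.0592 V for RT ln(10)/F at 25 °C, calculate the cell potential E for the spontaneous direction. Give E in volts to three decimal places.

+2.259 V

Tl⁺/Tl is the cathode (higher E°), Na⁺/Na the anode: E°cell = -0.36 − (-2.72) = +2.36 V, n = 1.
Overall: Tl⁺(aq) + Na(s) → Tl(s) + Na⁺(aq)
Q = [Na⁺] / ([Tl⁺]); log Q = 1.705.
E = E° − (0.0592/n) log Q = +2.36 − (0.0592/1)(1.705) = +2.259 V.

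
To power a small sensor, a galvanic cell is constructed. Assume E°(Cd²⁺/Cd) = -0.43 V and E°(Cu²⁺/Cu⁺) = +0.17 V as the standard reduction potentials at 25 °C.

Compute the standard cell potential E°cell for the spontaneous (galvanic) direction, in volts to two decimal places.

The Cu²⁺/Cu⁺ couple has the higher reduction potential, so it is the cathode; Cd²⁺/Cd is oxidised at the anode.
E°cell = E°(cathode) − E°(anode) = (+0.17) − (-0.43) = +0.60 V.
Since E°cell > 0, the reaction is spontaneous under standard conditions.

+0.60 V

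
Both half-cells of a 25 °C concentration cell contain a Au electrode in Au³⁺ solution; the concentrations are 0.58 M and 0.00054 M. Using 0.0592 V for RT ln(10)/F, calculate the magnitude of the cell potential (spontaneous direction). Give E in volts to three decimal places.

+0.060 V

For a concentration cell E°cell = 0. The 0.58 M side is the cathode (reduction is favoured where [Au³⁺] is higher).
With n = 3, E = −(0.0592/3) log([Au³⁺]ₐₙ/[Au³⁺]꜀ₐₜ) = −(0.0592/3) log(0.00054/0.58) = −(0.0592/3)(-3.031) = +0.060 V.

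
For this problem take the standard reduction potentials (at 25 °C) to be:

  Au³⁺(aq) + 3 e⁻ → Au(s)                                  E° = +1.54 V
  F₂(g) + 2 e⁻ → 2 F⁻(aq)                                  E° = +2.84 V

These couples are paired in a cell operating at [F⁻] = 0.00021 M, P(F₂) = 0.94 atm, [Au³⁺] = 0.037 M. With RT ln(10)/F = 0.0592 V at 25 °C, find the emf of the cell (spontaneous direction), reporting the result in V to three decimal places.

F₂/F⁻ is the cathode (higher E°), Au³⁺/Au the anode: E°cell = +2.84 − (+1.54) = +1.30 V, n = 6.
Overall: 3 F₂(g) + 2 Au(s) → 6 F⁻(aq) + 2 Au³⁺(aq)
Q = [F⁻]^6·[Au³⁺]^2 / (P(F₂)^3); log Q = -24.850.
E = E° − (0.0592/n) log Q = +1.30 − (0.0592/6)(-24.850) = +1.545 V.

+1.545 V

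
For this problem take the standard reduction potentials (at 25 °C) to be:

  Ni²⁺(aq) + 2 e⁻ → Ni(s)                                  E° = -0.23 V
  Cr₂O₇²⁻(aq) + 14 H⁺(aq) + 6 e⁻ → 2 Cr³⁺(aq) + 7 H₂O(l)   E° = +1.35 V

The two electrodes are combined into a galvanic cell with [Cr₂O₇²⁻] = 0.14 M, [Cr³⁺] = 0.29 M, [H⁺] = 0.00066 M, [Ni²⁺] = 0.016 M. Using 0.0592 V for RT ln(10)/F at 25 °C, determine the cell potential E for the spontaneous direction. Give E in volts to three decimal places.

+1.196 V

Cr₂O₇²⁻/Cr³⁺ is the cathode (higher E°), Ni²⁺/Ni the anode: E°cell = +1.35 − (-0.23) = +1.58 V, n = 6.
Overall: Cr₂O₇²⁻(aq) + 14 H⁺(aq) + 3 Ni(s) → 2 Cr³⁺(aq) + 7 H₂O(l) + 3 Ni²⁺(aq)
Q = [Cr³⁺]^2·[Ni²⁺]^3 / ([Cr₂O₇²⁻]·[H⁺]^14); log Q = 38.917.
E = E° − (0.0592/n) log Q = +1.58 − (0.0592/6)(38.917) = +1.196 V.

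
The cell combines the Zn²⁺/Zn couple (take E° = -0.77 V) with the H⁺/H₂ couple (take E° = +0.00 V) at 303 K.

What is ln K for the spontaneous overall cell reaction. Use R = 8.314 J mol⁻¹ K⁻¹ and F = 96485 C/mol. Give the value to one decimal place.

Cathode: H⁺/H₂; anode: Zn²⁺/Zn. E°cell = (+0.00) − (-0.77) = +0.77 V, with n = 2.
ΔG° = −nFE° = −RT ln K, so ln K = nFE°/(RT) = (2)(96485)(+0.77) / ((8.314)(303)) = 58.983.

59.0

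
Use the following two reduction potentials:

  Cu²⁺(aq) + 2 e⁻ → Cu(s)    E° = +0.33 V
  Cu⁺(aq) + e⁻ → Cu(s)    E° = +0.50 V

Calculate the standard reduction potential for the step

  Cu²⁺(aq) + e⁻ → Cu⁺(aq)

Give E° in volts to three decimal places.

Sequential free energies add, so n₃E°₃ = n₁E°₁ + n₂E°₂.
With n₃ = 2, and the known step contributing 1×(+0.50) V, the unknown satisfies 1·E° = 2×(+0.33) − 1×(+0.50) = +0.160.
E° = +0.160 / 1 = +0.160 V.

+0.160 V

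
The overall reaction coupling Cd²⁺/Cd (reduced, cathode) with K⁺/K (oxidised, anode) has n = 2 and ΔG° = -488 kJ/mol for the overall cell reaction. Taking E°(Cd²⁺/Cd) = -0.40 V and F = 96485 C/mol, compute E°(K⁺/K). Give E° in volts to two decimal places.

-2.93 V

E°cell = −ΔG°/(nF) = −(-488×10³)/((2)(96485)) = +2.529 V.
Since Cd²⁺/Cd is the cathode and K⁺/K the anode, E°cell = E°(Cd²⁺/Cd) − E°(K⁺/K).
So E°(K⁺/K) = E°(Cd²⁺/Cd) − E°cell = (-0.40) − (+2.529) = -2.93 V.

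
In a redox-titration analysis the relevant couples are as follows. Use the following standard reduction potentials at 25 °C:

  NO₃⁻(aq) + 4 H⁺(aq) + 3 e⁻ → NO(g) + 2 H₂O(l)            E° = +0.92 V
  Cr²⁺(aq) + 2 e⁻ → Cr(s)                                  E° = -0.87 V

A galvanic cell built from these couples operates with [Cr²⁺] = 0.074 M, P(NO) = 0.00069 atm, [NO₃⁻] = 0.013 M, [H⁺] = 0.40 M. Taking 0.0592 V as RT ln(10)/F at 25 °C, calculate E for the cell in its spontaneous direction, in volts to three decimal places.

NO₃⁻/NO is the cathode (higher E°), Cr²⁺/Cr the anode: E°cell = +0.92 − (-0.87) = +1.79 V, n = 6.
Overall: 2 NO₃⁻(aq) + 8 H⁺(aq) + 3 Cr(s) → 2 NO(g) + 4 H₂O(l) + 3 Cr²⁺(aq)
Q = P(NO)^2·[Cr²⁺]^3 / ([NO₃⁻]^2·[H⁺]^8); log Q = -2.759.
E = E° − (0.0592/n) log Q = +1.79 − (0.0592/6)(-2.759) = +1.817 V.

+1.817 V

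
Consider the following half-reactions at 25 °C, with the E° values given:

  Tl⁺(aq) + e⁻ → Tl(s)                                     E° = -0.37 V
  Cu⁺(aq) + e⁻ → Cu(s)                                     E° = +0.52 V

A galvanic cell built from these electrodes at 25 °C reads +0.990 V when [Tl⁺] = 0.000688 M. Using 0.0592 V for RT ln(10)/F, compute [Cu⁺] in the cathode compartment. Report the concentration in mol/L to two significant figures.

Cu⁺/Cu is the cathode, Tl⁺/Tl the anode: E°cell = +0.89 V, n = 1.
Overall reaction: Cu⁺(aq) + Tl(s) → Cu(s) + Tl⁺(aq); Q = [Tl⁺]^1/[Cu⁺]^1.
From E = E° − (0.0592/n) log Q: log Q = (E° − E)·n/0.0592 = (+0.89 − (+0.990))·1/0.0592 = -1.6892.
So 1·log[Cu⁺] = 1·log(0.000688) − log Q = -3.1624 − (-1.6892) = -1.4732; [Cu⁺] = 10^(-1.4732) ≈ 0.034 M.

0.034 M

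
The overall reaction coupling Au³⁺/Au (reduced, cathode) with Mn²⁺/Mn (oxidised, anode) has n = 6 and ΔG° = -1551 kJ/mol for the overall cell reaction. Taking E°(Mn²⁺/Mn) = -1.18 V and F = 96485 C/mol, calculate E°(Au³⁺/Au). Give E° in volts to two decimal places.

E°cell = −ΔG°/(nF) = −(-1551×10³)/((6)(96485)) = +2.679 V.
Since Au³⁺/Au is the cathode and Mn²⁺/Mn the anode, E°cell = E°(Au³⁺/Au) − E°(Mn²⁺/Mn).
So E°(Au³⁺/Au) = E°cell + E°(Mn²⁺/Mn) = +2.679 + (-1.18) = +1.50 V.

+1.50 V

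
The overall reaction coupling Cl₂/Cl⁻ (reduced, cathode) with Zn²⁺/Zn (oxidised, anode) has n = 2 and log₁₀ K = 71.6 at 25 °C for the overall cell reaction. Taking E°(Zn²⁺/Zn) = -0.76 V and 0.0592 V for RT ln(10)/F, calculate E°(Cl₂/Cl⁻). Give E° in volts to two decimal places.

E°cell = (0.0592/n)·log K = (0.0592/2)(71.6) = +2.119 V.
Since Cl₂/Cl⁻ is the cathode and Zn²⁺/Zn the anode, E°cell = E°(Cl₂/Cl⁻) − E°(Zn²⁺/Zn).
So E°(Cl₂/Cl⁻) = E°cell + E°(Zn²⁺/Zn) = +2.119 + (-0.76) = +1.36 V.

+1.36 V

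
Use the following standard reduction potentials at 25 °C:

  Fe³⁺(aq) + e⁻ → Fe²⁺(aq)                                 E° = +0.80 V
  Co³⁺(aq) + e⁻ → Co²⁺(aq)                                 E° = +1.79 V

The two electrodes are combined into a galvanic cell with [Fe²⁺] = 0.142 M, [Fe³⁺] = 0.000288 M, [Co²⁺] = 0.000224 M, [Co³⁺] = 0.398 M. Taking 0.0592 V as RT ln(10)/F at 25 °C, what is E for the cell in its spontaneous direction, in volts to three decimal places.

+1.342 V

Co³⁺/Co²⁺ is the cathode (higher E°), Fe³⁺/Fe²⁺ the anode: E°cell = +1.79 − (+0.80) = +0.99 V, n = 1.
Overall: Co³⁺(aq) + Fe²⁺(aq) → Co²⁺(aq) + Fe³⁺(aq)
Q = [Co²⁺]·[Fe³⁺] / ([Co³⁺]·[Fe²⁺]); log Q = -5.943.
E = E° − (0.0592/n) log Q = +0.99 − (0.0592/1)(-5.943) = +1.342 V.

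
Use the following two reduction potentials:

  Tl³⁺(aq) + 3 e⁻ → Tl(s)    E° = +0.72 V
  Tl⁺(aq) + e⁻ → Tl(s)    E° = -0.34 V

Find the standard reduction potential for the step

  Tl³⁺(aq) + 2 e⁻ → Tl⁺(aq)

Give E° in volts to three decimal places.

Sequential free energies add, so n₃E°₃ = n₁E°₁ + n₂E°₂.
With n₃ = 3, and the known step contributing 1×(-0.34) V, the unknown satisfies 2·E° = 3×(+0.72) − 1×(-0.34) = +2.500.
E° = +2.500 / 2 = +1.250 V.

+1.250 V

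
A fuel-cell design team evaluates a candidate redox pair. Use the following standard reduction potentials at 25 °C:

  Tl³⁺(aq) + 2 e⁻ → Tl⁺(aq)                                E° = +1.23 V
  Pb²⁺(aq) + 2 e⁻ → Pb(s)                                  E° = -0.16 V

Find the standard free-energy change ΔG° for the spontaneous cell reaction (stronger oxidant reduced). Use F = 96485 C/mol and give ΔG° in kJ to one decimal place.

Tl³⁺/Tl⁺ (E° = +1.23 V) is the cathode; Pb²⁺/Pb (E° = -0.16 V) is the anode, so E°cell = +1.39 V.
Balancing electrons gives n = 2 (lcm of 2 and 2).
ΔG° = −nFE° = −(2)(96485)(+1.39) = -268,228 J = -268.2 kJ.

-268.2 kJ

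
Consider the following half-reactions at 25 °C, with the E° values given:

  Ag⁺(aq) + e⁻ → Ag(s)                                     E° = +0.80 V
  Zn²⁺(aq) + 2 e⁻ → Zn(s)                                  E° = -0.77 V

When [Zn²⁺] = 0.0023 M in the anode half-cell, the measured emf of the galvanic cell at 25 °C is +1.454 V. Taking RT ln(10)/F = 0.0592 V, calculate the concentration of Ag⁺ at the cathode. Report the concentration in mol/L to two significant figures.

0.00053 M

Ag⁺/Ag is the cathode, Zn²⁺/Zn the anode: E°cell = +1.57 V, n = 2.
Overall reaction: 2 Ag⁺(aq) + Zn(s) → 2 Ag(s) + Zn²⁺(aq); Q = [Zn²⁺]^1/[Ag⁺]^2.
From E = E° − (0.0592/n) log Q: log Q = (E° − E)·n/0.0592 = (+1.57 − (+1.454))·2/0.0592 = 3.9189.
So 2·log[Ag⁺] = 1·log(0.0023) − log Q = -2.6383 − (3.9189) = -6.5572; log[Ag⁺] = -6.5572 / 2 = -3.2786; [Ag⁺] = 10^(-3.2786) ≈ 0.00053 M.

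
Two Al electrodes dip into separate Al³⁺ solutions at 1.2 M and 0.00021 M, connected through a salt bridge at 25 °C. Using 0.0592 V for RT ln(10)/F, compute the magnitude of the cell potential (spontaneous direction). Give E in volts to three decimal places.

+0.074 V

For a concentration cell E°cell = 0. The 1.2 M side is the cathode (reduction is favoured where [Al³⁺] is higher).
With n = 3, E = −(0.0592/3) log([Al³⁺]ₐₙ/[Al³⁺]꜀ₐₜ) = −(0.0592/3) log(0.00021/1.2) = −(0.0592/3)(-3.757) = +0.074 V.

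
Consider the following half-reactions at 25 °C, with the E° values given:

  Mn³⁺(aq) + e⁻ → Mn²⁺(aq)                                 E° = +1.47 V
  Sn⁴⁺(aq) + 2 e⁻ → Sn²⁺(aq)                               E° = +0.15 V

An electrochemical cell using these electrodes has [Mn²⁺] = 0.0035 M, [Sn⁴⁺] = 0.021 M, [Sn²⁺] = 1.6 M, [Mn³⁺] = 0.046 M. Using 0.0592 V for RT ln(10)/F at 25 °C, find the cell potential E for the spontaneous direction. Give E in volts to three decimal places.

Mn³⁺/Mn²⁺ is the cathode (higher E°), Sn⁴⁺/Sn²⁺ the anode: E°cell = +1.47 − (+0.15) = +1.32 V, n = 2.
Overall: 2 Mn³⁺(aq) + Sn²⁺(aq) → 2 Mn²⁺(aq) + Sn⁴⁺(aq)
Q = [Mn²⁺]^2·[Sn⁴⁺] / ([Mn³⁺]^2·[Sn²⁺]); log Q = -4.119.
E = E° − (0.0592/n) log Q = +1.32 − (0.0592/2)(-4.119) = +1.442 V.

+1.442 V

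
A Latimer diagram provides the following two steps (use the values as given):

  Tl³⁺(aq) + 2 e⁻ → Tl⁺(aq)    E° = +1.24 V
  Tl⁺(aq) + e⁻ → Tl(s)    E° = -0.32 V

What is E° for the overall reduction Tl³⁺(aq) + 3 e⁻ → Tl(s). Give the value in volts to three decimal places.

Adding the free-energy changes (−nFE°) of the two steps gives −n₃FE°₃ = −n₁FE°₁ − n₂FE°₂.
E°₃ = (2×+1.24 + 1×-0.32) / 3 = (+2.160) / 3 = +0.720 V.
E° values themselves are not directly additive — weighting by electron count is essential.

+0.720 V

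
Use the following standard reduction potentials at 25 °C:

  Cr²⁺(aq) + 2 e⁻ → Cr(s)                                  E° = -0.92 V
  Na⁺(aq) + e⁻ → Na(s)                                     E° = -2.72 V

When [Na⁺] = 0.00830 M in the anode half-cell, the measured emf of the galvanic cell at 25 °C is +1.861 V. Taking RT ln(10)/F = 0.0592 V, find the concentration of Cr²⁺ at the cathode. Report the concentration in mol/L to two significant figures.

Cr²⁺/Cr is the cathode, Na⁺/Na the anode: E°cell = +1.80 V, n = 2.
Overall reaction: Cr²⁺(aq) + 2 Na(s) → Cr(s) + 2 Na⁺(aq); Q = [Na⁺]^2/[Cr²⁺]^1.
From E = E° − (0.0592/n) log Q: log Q = (E° − E)·n/0.0592 = (+1.80 − (+1.861))·2/0.0592 = -2.0608.
So 1·log[Cr²⁺] = 2·log(0.0083) − log Q = -4.1618 − (-2.0608) = -2.1010; [Cr²⁺] = 10^(-2.1010) ≈ 0.0079 M.

0.0079 M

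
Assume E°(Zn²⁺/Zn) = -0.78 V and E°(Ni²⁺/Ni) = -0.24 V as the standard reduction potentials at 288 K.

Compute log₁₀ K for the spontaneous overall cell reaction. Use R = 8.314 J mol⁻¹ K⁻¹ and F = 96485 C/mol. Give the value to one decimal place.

Cathode: Ni²⁺/Ni; anode: Zn²⁺/Zn. E°cell = (-0.24) − (-0.78) = +0.54 V, with n = 2.
ΔG° = −nFE° = −RT ln K, so ln K = nFE°/(RT) = (2)(96485)(+0.54) / ((8.314)(288)) = 43.519.
log₁₀ K = 43.519 / ln 10 = 18.9.

18.9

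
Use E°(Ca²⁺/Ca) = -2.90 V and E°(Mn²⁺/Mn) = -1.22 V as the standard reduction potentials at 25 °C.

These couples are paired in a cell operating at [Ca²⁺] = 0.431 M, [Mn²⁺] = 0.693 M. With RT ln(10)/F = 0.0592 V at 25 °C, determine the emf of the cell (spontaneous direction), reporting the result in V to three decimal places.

Mn²⁺/Mn is the cathode (higher E°), Ca²⁺/Ca the anode: E°cell = -1.22 − (-2.90) = +1.68 V, n = 2.
Overall: Mn²⁺(aq) + Ca(s) → Mn(s) + Ca²⁺(aq)
Q = [Ca²⁺] / ([Mn²⁺]); log Q = -0.206.
E = E° − (0.0592/n) log Q = +1.68 − (0.0592/2)(-0.206) = +1.686 V.

+1.686 V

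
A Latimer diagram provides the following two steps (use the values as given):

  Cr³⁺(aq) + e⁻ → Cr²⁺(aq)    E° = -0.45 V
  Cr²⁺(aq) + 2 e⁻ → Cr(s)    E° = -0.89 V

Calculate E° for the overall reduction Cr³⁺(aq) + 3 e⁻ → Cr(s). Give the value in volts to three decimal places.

-0.743 V

Standard free energies of sequential steps add: ΔG°₃ = ΔG°₁ + ΔG°₂, so n₃E°₃ = n₁E°₁ + n₂E°₂.
E°₃ = (1×-0.45 + 2×-0.89) / 3 = (-2.230) / 3 = -0.743 V.
E° values themselves are not directly additive — weighting by electron count is essential.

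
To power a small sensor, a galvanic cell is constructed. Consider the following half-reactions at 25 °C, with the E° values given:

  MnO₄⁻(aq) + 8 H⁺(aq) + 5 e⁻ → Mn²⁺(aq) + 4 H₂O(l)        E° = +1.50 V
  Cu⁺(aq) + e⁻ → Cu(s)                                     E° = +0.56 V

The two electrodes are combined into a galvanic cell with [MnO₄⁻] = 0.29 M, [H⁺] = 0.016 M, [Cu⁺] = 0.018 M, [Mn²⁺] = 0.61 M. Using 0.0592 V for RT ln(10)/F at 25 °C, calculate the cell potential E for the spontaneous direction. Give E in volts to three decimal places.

MnO₄⁻/Mn²⁺ is the cathode (higher E°), Cu⁺/Cu the anode: E°cell = +1.50 − (+0.56) = +0.94 V, n = 5.
Overall: MnO₄⁻(aq) + 8 H⁺(aq) + 5 Cu(s) → Mn²⁺(aq) + 4 H₂O(l) + 5 Cu⁺(aq)
Q = [Mn²⁺]·[Cu⁺]^5 / ([MnO₄⁻]·[H⁺]^8); log Q = 5.966.
E = E° − (0.0592/n) log Q = +0.94 − (0.0592/5)(5.966) = +0.869 V.

+0.869 V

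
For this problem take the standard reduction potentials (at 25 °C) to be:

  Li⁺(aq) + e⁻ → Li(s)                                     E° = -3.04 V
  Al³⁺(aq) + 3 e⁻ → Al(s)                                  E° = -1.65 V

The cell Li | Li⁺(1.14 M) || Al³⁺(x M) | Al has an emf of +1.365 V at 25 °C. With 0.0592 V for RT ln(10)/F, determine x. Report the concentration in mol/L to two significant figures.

Al³⁺/Al is the cathode, Li⁺/Li the anode: E°cell = +1.39 V, n = 3.
Overall reaction: Al³⁺(aq) + 3 Li(s) → Al(s) + 3 Li⁺(aq); Q = [Li⁺]^3/[Al³⁺]^1.
From E = E° − (0.0592/n) log Q: log Q = (E° − E)·n/0.0592 = (+1.39 − (+1.365))·3/0.0592 = 1.2669.
So 1·log[Al³⁺] = 3·log(1.14) − log Q = 0.1707 − (1.2669) = -1.0962; [Al³⁺] = 10^(-1.0962) ≈ 0.080 M.

0.080 M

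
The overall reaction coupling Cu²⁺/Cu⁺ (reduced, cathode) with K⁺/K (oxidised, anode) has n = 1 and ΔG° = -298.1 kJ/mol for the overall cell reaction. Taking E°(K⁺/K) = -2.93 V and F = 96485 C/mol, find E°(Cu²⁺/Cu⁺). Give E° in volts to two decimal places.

+0.16 V

E°cell = −ΔG°/(nF) = −(-298.1×10³)/((1)(96485)) = +3.090 V.
Since Cu²⁺/Cu⁺ is the cathode and K⁺/K the anode, E°cell = E°(Cu²⁺/Cu⁺) − E°(K⁺/K).
So E°(Cu²⁺/Cu⁺) = E°cell + E°(K⁺/K) = +3.090 + (-2.93) = +0.16 V.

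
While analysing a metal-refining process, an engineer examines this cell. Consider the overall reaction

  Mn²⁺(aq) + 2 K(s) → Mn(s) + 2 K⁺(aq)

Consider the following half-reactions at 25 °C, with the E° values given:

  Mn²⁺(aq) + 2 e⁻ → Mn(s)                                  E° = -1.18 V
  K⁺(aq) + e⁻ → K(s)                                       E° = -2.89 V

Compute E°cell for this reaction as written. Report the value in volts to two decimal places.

+1.71 V

The Mn²⁺/Mn couple has the higher reduction potential, so it is the cathode; K⁺/K is oxidised at the anode.
E°cell = E°(cathode) − E°(anode) = (-1.18) − (-2.89) = +1.71 V.
Since E°cell > 0, the reaction is spontaneous under standard conditions.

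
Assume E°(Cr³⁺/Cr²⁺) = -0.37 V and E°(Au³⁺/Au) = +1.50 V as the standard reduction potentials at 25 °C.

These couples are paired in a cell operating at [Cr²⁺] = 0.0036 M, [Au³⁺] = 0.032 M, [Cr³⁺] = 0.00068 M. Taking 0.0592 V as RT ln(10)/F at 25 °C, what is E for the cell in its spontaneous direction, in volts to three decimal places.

+1.883 V

Au³⁺/Au is the cathode (higher E°), Cr³⁺/Cr²⁺ the anode: E°cell = +1.50 − (-0.37) = +1.87 V, n = 3.
Overall: Au³⁺(aq) + 3 Cr²⁺(aq) → Au(s) + 3 Cr³⁺(aq)
Q = [Cr³⁺]^3 / ([Au³⁺]·[Cr²⁺]^3); log Q = -0.677.
E = E° − (0.0592/n) log Q = +1.87 − (0.0592/3)(-0.677) = +1.883 V.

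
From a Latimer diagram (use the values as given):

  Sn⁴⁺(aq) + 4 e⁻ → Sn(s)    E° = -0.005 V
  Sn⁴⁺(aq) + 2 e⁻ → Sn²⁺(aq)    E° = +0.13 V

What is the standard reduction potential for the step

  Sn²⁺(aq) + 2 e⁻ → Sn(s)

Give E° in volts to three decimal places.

Sequential free energies add, so n₃E°₃ = n₁E°₁ + n₂E°₂.
With n₃ = 4, and the known step contributing 2×(+0.13) V, the unknown satisfies 2·E° = 4×(-0.005) − 2×(+0.13) = -0.280.
E° = -0.280 / 2 = -0.140 V.

-0.140 V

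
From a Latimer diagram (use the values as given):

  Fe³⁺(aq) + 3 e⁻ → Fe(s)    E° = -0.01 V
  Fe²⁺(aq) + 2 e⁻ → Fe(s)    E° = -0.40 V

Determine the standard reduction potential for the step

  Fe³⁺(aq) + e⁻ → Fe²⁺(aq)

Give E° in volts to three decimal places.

+0.770 V

Sequential free energies add, so n₃E°₃ = n₁E°₁ + n₂E°₂.
With n₃ = 3, and the known step contributing 2×(-0.40) V, the unknown satisfies 1·E° = 3×(-0.01) − 2×(-0.40) = +0.770.
E° = +0.770 / 1 = +0.770 V.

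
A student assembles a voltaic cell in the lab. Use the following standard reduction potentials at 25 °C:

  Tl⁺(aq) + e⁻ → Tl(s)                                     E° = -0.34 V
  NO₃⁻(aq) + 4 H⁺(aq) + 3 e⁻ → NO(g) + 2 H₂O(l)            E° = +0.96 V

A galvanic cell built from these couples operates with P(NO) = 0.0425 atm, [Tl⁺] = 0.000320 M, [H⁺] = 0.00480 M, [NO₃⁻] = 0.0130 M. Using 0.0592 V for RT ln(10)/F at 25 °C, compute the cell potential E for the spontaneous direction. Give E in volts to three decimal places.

NO₃⁻/NO is the cathode (higher E°), Tl⁺/Tl the anode: E°cell = +0.96 − (-0.34) = +1.30 V, n = 3.
Overall: NO₃⁻(aq) + 4 H⁺(aq) + 3 Tl(s) → NO(g) + 2 H₂O(l) + 3 Tl⁺(aq)
Q = P(NO)·[Tl⁺]^3 / ([NO₃⁻]·[H⁺]^4); log Q = -0.695.
E = E° − (0.0592/n) log Q = +1.30 − (0.0592/3)(-0.695) = +1.314 V.

+1.314 V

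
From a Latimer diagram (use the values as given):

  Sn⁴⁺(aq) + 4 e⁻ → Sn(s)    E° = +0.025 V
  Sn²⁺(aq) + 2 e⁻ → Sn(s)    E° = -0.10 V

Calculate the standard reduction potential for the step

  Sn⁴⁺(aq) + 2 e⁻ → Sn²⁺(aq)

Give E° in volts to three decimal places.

+0.150 V

Sequential free energies add, so n₃E°₃ = n₁E°₁ + n₂E°₂.
With n₃ = 4, and the known step contributing 2×(-0.10) V, the unknown satisfies 2·E° = 4×(+0.025) − 2×(-0.10) = +0.300.
E° = +0.300 / 2 = +0.150 V.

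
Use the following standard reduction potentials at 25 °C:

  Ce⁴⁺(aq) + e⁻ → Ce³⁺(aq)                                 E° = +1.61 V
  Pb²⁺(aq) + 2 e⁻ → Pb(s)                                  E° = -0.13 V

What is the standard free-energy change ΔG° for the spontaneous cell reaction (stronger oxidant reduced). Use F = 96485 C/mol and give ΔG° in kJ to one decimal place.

-335.8 kJ

Ce⁴⁺/Ce³⁺ (E° = +1.61 V) is the cathode; Pb²⁺/Pb (E° = -0.13 V) is the anode, so E°cell = +1.74 V.
Balancing electrons gives n = 2 (lcm of 1 and 2).
ΔG° = −nFE° = −(2)(96485)(+1.74) = -335,768 J = -335.8 kJ.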